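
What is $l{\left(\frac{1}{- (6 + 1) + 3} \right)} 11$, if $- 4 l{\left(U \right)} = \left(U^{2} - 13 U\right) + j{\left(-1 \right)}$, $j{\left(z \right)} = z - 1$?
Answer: $- \frac{231}{64} \approx -3.6094$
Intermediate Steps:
$j{\left(z \right)} = -1 + z$ ($j{\left(z \right)} = z - 1 = -1 + z$)
$l{\left(U \right)} = \frac{1}{2} - \frac{U^{2}}{4} + \frac{13 U}{4}$ ($l{\left(U \right)} = - \frac{\left(U^{2} - 13 U\right) - 2}{4} = - \frac{-2 + U^{2} - 13 U}{4} = \frac{1}{2} - \frac{U^{2}}{4} + \frac{13 U}{4}$)
$l{\left(\frac{1}{- (6 + 1) + 3} \right)} 11 = \left(\frac{1}{2} - \frac{\left(\frac{1}{- (6 + 1) + 3}\right)^{2}}{4} + \frac{13}{4 \left(- (6 + 1) + 3\right)}\right) 11 = \left(\frac{1}{2} - \frac{\left(\frac{1}{\left(-1\right) 7 + 3}\right)^{2}}{4} + \frac{13}{4 \left(\left(-1\right) 7 + 3\right)}\right) 11 = \left(\frac{1}{2} - \frac{\left(\frac{1}{-7 + 3}\right)^{2}}{4} + \frac{13}{4 \left(-7 + 3\right)}\right) 11 = \left(\frac{1}{2} - \frac{\left(\frac{1}{-4}\right)^{2}}{4} + \frac{13}{4 \left(-4\right)}\right) 11 = \left(\frac{1}{2} - \frac{\left(- \frac{1}{4}\right)^{2}}{4} + \frac{13}{4} \left(- \frac{1}{4}\right)\right) 11 = \left(\frac{1}{2} - \frac{1}{64} - \frac{13}{16}\right) 11 = \left(- \frac{21}{64}\right) 11 = - \frac{231}{64}$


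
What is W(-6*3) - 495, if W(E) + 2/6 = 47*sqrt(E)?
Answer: -1486/3 + 141*I*sqrt(2) ≈ -495.33 + 199.4*I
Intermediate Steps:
W(E) = -1/3 + 47*sqrt(E)
W(-6*3) - 495 = (-1/3 + 47*sqrt(-6*3)) - 495 = (-1/3 + 47*sqrt(-18)) - 495 = (-1/3 + 47*(3*I*sqrt(2))) - 495 = (-1/3 + 141*I*sqrt(2)) - 495 = -1486/3 + 141*I*sqrt(2)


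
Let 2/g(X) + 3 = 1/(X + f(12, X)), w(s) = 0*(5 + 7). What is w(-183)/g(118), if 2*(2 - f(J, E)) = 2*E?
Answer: 0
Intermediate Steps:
w(s) = 0 (w(s) = 0*12 = 0)
f(J, E) = 2 - E
g(X) = -⅘ (g(X) = 2/(-3 + 1/(X + (2 - X))) = 2/(-3 + 1/2) = 2/(-3 + ½) = 2/(-5/2) = 2*(-⅖) = -⅘)
w(-183)/g(118) = 0/(-⅘) = 0*(-5/4) = 0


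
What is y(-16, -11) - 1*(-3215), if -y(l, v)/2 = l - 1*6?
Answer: 3259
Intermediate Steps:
y(l, v) = 12 - 2*l (y(l, v) = -2*(l - 1*6) = -2*(l - 6) = -2*(-6 + l) = 12 - 2*l)
y(-16, -11) - 1*(-3215) = (12 - 2*(-16)) - 1*(-3215) = (12 + 32) + 3215 = 44 + 3215 = 3259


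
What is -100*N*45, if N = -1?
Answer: 4500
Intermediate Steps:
-100*N*45 = -100*(-1)*45 = 100*45 = 4500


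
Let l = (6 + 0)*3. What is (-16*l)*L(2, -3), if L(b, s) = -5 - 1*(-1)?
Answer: 1152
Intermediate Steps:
l = 18 (l = 6*3 = 18)
L(b, s) = -4 (L(b, s) = -5 + 1 = -4)
(-16*l)*L(2, -3) = -16*18*(-4) = -288*(-4) = 1152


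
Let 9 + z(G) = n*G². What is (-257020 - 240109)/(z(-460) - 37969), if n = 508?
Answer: -497129/107454822 ≈ -0.0046264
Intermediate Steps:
z(G) = -9 + 508*G²
(-257020 - 240109)/(z(-460) - 37969) = (-257020 - 240109)/((-9 + 508*(-460)²) - 37969) = -497129/((-9 + 508*211600) - 37969) = -497129/((-9 + 107492800) - 37969) = -497129/(107492791 - 37969) = -497129/107454822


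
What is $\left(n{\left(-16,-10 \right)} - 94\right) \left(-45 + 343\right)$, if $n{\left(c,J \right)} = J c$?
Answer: $19668$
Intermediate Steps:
$\left(n{\left(-16,-10 \right)} - 94\right) \left(-45 + 343\right) = \left(\left(-10\right) \left(-16\right) - 94\right) \left(-45 + 343\right) = \left(160 + \left(-219 + 125\right)\right) 298 = \left(160 - 94\right) 298 = 66 \cdot 298 = 19668$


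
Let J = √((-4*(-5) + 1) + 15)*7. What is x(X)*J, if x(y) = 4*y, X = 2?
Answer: 336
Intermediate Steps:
J = 42 (J = √((20 + 1) + 15)*7 = √(21 + 15)*7 = √36*7 = 6*7 = 42)
x(X)*J = (4*2)*42 = 8*42 = 336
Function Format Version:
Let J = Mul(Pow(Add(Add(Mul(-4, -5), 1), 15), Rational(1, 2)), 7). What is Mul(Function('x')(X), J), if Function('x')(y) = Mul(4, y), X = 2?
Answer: 336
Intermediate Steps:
J = 42 (J = Mul(Pow(Add(Add(20, 1), 15), Rational(1, 2)), 7) = Mul(Pow(Add(21, 15), Rational(1, 2)), 7) = Mul(Pow(36, Rational(1, 2)), 7) = Mul(6, 7) = 42)
Mul(Function('x')(X), J) = Mul(Mul(4, 2), 42) = Mul(8, 42) = 336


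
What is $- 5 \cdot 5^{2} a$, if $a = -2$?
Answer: $250$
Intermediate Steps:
$- 5 \cdot 5^{2} a = - 5 \cdot 5^{2} \left(-2\right) = \left(-5\right) 25 \left(-2\right) = \left(-125\right) \left(-2\right) = 250$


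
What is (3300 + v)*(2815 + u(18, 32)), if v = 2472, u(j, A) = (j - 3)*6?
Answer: 16767660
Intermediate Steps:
u(j, A) = -18 + 6*j (u(j, A) = (-3 + j)*6 = -18 + 6*j)
(3300 + v)*(2815 + u(18, 32)) = (3300 + 2472)*(2815 + (-18 + 6*18)) = 5772*(2815 + (-18 + 108)) = 5772*(2815 + 90) = 5772*2905 = 16767660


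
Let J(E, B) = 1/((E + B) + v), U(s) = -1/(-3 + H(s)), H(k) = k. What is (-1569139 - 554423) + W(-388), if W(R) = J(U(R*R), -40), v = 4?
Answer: -11508595567615/5419477 ≈ -2.1236e+6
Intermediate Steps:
U(s) = -1/(-3 + s)
J(E, B) = 1/(4 + B + E) (J(E, B) = 1/((E + B) + 4) = 1/((B + E) + 4) = 1/(4 + B + E))
W(R) = 1/(-36 - 1/(-3 + R²)) (W(R) = 1/(4 - 40 - 1/(-3 + R*R)) = 1/(4 - 40 - 1/(-3 + R²)) = 1/(-36 - 1/(-3 + R²)))
(-1569139 - 554423) + W(-388) = (-1569139 - 554423) + (3 - 1*(-388)²)/(-107 + 36*(-388)²) = -2123562 + (3 - 1*150544)/(-107 + 36*150544) = -2123562 + (3 - 150544)/(-107 + 5419584) = -2123562 - 150541/5419477 = -11508595567615/5419477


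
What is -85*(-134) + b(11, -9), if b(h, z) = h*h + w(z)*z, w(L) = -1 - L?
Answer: 11439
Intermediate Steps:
b(h, z) = h² + z*(-1 - z) (b(h, z) = h*h + (-1 - z)*z = h² + z*(-1 - z))
-85*(-134) + b(11, -9) = -85*(-134) + (11² - 1*(-9)*(1 - 9)) = 11390 + (121 - 1*(-9)*(-8)) = 11390 + (121 - 72) = 11390 + 49 = 11439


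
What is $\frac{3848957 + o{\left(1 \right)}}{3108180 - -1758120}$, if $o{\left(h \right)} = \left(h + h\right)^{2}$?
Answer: $\frac{1282987}{1622100} \approx 0.79094$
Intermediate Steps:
$o{\left(h \right)} = 4 h^{2}$ ($o{\left(h \right)} = \left(2 h\right)^{2} = 4 h^{2}$)
$\frac{3848957 + o{\left(1 \right)}}{3108180 - -1758120} = \frac{3848957 + 4 \cdot 1^{2}}{3108180 - -1758120} = \frac{3848957 + 4 \cdot 1}{3108180 + 1758120} = \frac{3848957 + 4}{4866300} = 3848961 \cdot \frac{1}{4866300} = \frac{1282987}{1622100}$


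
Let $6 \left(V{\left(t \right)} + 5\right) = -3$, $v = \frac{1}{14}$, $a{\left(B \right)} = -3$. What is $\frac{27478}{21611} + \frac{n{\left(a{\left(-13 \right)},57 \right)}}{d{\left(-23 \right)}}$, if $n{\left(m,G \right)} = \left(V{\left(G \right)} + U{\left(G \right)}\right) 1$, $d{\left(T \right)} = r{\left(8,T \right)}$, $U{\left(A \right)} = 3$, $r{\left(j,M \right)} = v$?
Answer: $- \frac{728907}{21611} \approx -33.729$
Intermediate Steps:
$v = \frac{1}{14} \approx 0.071429$
$V{\left(t \right)} = - \frac{11}{2}$ ($V{\left(t \right)} = -5 + \frac{1}{6} \left(-3\right) = -5 - \frac{1}{2} = - \frac{11}{2}$)
$r{\left(j,M \right)} = \frac{1}{14}$
$d{\left(T \right)} = \frac{1}{14}$
$n{\left(m,G \right)} = - \frac{5}{2}$ ($n{\left(m,G \right)} = \left(- \frac{11}{2} + 3\right) 1 = \left(- \frac{5}{2}\right) 1 = - \frac{5}{2}$)
$\frac{27478}{21611} + \frac{n{\left(a{\left(-13 \right)},57 \right)}}{d{\left(-23 \right)}} = \frac{27478}{21611} - \frac{5 \frac{1}{\frac{1}{14}}}{2} = 27478 \cdot \frac{1}{21611} - 35 = \frac{27478}{21611} - 35 = - \frac{728907}{21611}$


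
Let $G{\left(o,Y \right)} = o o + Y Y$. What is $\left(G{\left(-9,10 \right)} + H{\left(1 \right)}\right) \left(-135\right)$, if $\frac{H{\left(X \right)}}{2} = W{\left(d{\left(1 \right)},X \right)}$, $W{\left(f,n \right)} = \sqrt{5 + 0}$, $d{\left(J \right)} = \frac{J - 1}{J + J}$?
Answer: $-24435 - 270 \sqrt{5} \approx -25039.0$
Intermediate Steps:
$d{\left(J \right)} = \frac{-1 + J}{2 J}$
$G{\left(o,Y \right)} = Y^{2} + o^{2}$ ($G{\left(o,Y \right)} = o^{2} + Y^{2} = Y^{2} + o^{2}$)
$W{\left(f,n \right)} = \sqrt{5}$
$H{\left(X \right)} = 2 \sqrt{5}$
$\left(G{\left(-9,10 \right)} + H{\left(1 \right)}\right) \left(-135\right) = \left(\left(10^{2} + \left(-9\right)^{2}\right) + 2 \sqrt{5}\right) \left(-135\right) = \left(\left(100 + 81\right) + 2 \sqrt{5}\right) \left(-135\right) = \left(181 + 2 \sqrt{5}\right) \left(-135\right) = -24435 - 270 \sqrt{5}$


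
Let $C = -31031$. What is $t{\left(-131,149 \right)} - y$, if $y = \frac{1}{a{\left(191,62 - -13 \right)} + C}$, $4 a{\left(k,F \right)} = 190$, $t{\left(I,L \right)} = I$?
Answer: $- \frac{8117675}{61967} \approx -131.0$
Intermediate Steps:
$a{\left(k,F \right)} = \frac{95}{2}$ ($a{\left(k,F \right)} = \frac{1}{4} \cdot 190 = \frac{95}{2}$)
$y = - \frac{2}{61967}$ ($y = \frac{1}{\frac{95}{2} - 31031} = \frac{1}{- \frac{61967}{2}} = - \frac{2}{61967} \approx -3.2275 \cdot 10^{-5}$)
$t{\left(-131,149 \right)} - y = -131 - - \frac{2}{61967} = -131 + \frac{2}{61967} = - \frac{8117675}{61967}$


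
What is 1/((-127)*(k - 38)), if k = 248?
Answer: -1/26670 ≈ -3.7495e-5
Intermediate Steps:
1/((-127)*(k - 38)) = 1/((-127)*(248 - 38)) = -1/127/210 = -1/127*1/210 = -1/26670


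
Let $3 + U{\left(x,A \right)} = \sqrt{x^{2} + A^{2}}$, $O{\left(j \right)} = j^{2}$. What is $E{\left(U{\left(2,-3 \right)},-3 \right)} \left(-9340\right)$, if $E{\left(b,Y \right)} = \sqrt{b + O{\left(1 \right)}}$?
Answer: $- 9340 \sqrt{-2 + \sqrt{13}} \approx -11835.0$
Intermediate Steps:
$U{\left(x,A \right)} = -3 + \sqrt{A^{2} + x^{2}}$ ($U{\left(x,A \right)} = -3 + \sqrt{x^{2} + A^{2}} = -3 + \sqrt{A^{2} + x^{2}}$)
$E{\left(b,Y \right)} = \sqrt{1 + b}$ ($E{\left(b,Y \right)} = \sqrt{b + 1^{2}} = \sqrt{b + 1} = \sqrt{1 + b}$)
$E{\left(U{\left(2,-3 \right)},-3 \right)} \left(-9340\right) = \sqrt{1 - \left(3 - \sqrt{\left(-3\right)^{2} + 2^{2}}\right)} \left(-9340\right) = \sqrt{1 - \left(3 - \sqrt{9 + 4}\right)} \left(-9340\right) = \sqrt{1 - \left(3 - \sqrt{13}\right)} \left(-9340\right) = \sqrt{-2 + \sqrt{13}} \left(-9340\right) = - 9340 \sqrt{-2 + \sqrt{13}}$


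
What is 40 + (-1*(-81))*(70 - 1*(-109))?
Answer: 14539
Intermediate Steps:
40 + (-1*(-81))*(70 - 1*(-109)) = 40 + 81*(70 + 109) = 40 + 81*179 = 40 + 14499 = 14539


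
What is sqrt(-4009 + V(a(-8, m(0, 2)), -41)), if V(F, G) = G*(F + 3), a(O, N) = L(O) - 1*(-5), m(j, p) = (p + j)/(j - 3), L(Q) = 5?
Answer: I*sqrt(4542) ≈ 67.394*I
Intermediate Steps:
m(j, p) = (j + p)/(-3 + j)
a(O, N) = 10 (a(O, N) = 5 - 1*(-5) = 5 + 5 = 10)
V(F, G) = G*(3 + F)
sqrt(-4009 + V(a(-8, m(0, 2)), -41)) = sqrt(-4009 - 41*(3 + 10)) = sqrt(-4009 - 41*13) = sqrt(-4009 - 533) = sqrt(-4542) = I*sqrt(4542)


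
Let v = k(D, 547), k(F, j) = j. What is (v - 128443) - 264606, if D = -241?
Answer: -392502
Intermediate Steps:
v = 547
(v - 128443) - 264606 = (547 - 128443) - 264606 = -127896 - 264606 = -392502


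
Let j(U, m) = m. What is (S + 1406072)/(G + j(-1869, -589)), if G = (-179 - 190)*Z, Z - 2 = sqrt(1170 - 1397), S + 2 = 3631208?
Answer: -3342233953/16334738 + 929377791*I*sqrt(227)/16334738 ≈ -204.61 + 857.22*I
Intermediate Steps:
S = 3631206 (S = -2 + 3631208 = 3631206)
Z = 2 + I*sqrt(227) (Z = 2 + sqrt(1170 - 1397) = 2 + sqrt(-227) = 2 + I*sqrt(227) ≈ 2.0 + 15.067*I)
G = -738 - 369*I*sqrt(227) (G = (-179 - 190)*(2 + I*sqrt(227)) = -369*(2 + I*sqrt(227)) = -738 - 369*I*sqrt(227) ≈ -738.0 - 5559.5*I)
(S + 1406072)/(G + j(-1869, -589)) = (3631206 + 1406072)/((-738 - 369*I*sqrt(227)) - 589) = 5037278/(-1327 - 369*I*sqrt(227))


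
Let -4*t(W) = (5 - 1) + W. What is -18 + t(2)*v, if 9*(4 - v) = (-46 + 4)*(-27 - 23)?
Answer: 326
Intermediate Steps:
v = -688/3 (v = 4 - (-46 + 4)*(-27 - 23)/9 = 4 - (-14)*(-50)/3 = 4 - ⅑*2100 = 4 - 700/3 = -688/3 ≈ -229.33)
t(W) = -1 - W/4 (t(W) = -((5 - 1) + W)/4 = -(4 + W)/4 = -1 - W/4)
-18 + t(2)*v = -18 + (-1 - ¼*2)*(-688/3) = -18 + (-1 - ½)*(-688/3) = -18 - 3/2*(-688/3) = -18 + 344 = 326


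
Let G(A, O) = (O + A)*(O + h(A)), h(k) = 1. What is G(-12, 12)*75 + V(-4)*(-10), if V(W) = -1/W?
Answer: -5/2 ≈ -2.5000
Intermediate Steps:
G(A, O) = (1 + O)*(A + O) (G(A, O) = (O + A)*(O + 1) = (A + O)*(1 + O) = (1 + O)*(A + O))
G(-12, 12)*75 + V(-4)*(-10) = (-12 + 12 + 12**2 - 12*12)*75 - 1/(-4)*(-10) = (-12 + 12 + 144 - 144)*75 - 1*(-1/4)*(-10) = 0*75 + (1/4)*(-10) = 0 - 5/2 = -5/2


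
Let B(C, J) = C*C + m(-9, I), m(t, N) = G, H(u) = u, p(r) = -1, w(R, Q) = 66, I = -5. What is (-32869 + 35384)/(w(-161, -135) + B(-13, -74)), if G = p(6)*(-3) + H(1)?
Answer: 2515/239 ≈ 10.523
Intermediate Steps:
G = 4 (G = -1*(-3) + 1 = 3 + 1 = 4)
m(t, N) = 4
B(C, J) = 4 + C² (B(C, J) = C*C + 4 = C² + 4 = 4 + C²)
(-32869 + 35384)/(w(-161, -135) + B(-13, -74)) = (-32869 + 35384)/(66 + (4 + (-13)²)) = 2515/(66 + (4 + 169)) = 2515/(66 + 173) = 2515/239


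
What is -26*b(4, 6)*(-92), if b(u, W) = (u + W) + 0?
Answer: 23920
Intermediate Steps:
b(u, W) = W + u (b(u, W) = (W + u) + 0 = W + u)
-26*b(4, 6)*(-92) = -26*(6 + 4)*(-92) = -26*10*(-92) = -260*(-92) = 23920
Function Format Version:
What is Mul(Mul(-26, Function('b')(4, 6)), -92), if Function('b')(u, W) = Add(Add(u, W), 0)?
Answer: 23920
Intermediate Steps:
Function('b')(u, W) = Add(W, u) (Function('b')(u, W) = Add(Add(W, u), 0) = Add(W, u))
Mul(Mul(-26, Function('b')(4, 6)), -92) = Mul(Mul(-26, Add(6, 4)), -92) = Mul(Mul(-26, 10), -92) = Mul(-260, -92) = 23920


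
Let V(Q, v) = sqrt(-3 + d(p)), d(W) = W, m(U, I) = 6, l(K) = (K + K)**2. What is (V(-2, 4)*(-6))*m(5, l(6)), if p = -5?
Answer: -72*I*sqrt(2) ≈ -101.82*I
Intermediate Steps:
l(K) = 4*K**2 (l(K) = (2*K)**2 = 4*K**2)
V(Q, v) = 2*I*sqrt(2) (V(Q, v) = sqrt(-3 - 5) = sqrt(-8) = 2*I*sqrt(2))
(V(-2, 4)*(-6))*m(5, l(6)) = ((2*I*sqrt(2))*(-6))*6 = -12*I*sqrt(2)*6 = -72*I*sqrt(2)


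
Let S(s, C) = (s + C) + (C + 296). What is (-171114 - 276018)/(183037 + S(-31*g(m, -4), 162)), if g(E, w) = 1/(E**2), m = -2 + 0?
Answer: -1788528/734597 ≈ -2.4347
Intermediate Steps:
m = -2
g(E, w) = E**(-2)
S(s, C) = 296 + s + 2*C (S(s, C) = (C + s) + (296 + C) = 296 + s + 2*C)
(-171114 - 276018)/(183037 + S(-31*g(m, -4), 162)) = (-171114 - 276018)/(183037 + (296 - 31/(-2)**2 + 2*162)) = -447132/(183037 + (296 - 31*1/4 + 324)) = -447132/(183037 + (296 - 31/4 + 324)) = -447132/(183037 + 2449/4) = -447132/734597/4 = -447132*4/734597 = -1788528/734597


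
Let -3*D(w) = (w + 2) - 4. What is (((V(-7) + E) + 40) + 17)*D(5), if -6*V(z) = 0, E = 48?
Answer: -105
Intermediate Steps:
D(w) = ⅔ - w/3 (D(w) = -((w + 2) - 4)/3 = -((2 + w) - 4)/3 = -(-2 + w)/3 = ⅔ - w/3)
V(z) = 0 (V(z) = -⅙*0 = 0)
(((V(-7) + E) + 40) + 17)*D(5) = (((0 + 48) + 40) + 17)*(⅔ - ⅓*5) = ((48 + 40) + 17)*(⅔ - 5/3) = (88 + 17)*(-1) = 105*(-1) = -105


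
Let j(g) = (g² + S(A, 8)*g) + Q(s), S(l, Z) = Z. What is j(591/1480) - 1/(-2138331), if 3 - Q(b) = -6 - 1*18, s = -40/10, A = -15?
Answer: 142172329457851/4683800222400 ≈ 30.354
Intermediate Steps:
s = -4 (s = -40*⅒ = -4)
Q(b) = 27 (Q(b) = 3 - (-6 - 1*18) = 3 - (-6 - 18) = 3 - 1*(-24) = 3 + 24 = 27)
j(g) = 27 + g² + 8*g (j(g) = (g² + 8*g) + 27 = 27 + g² + 8*g)
j(591/1480) - 1/(-2138331) = (27 + (591/1480)² + 8*(591/1480)) - 1/(-2138331) = (27 + (591*(1/1480))² + 8*(591*(1/1480))) - 1*(-1/2138331) = (27 + (591/1480)² + 8*(591/1480)) + 1/2138331 = (27 + 349281/2190400 + 591/185) + 1/2138331 = 66487521/2190400 + 1/2138331 = 142172329457851/4683800222400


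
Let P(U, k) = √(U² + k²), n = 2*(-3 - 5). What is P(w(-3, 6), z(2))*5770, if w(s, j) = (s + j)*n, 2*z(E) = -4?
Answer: 11540*√577 ≈ 2.7720e+5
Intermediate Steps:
n = -16 (n = 2*(-8) = -16)
z(E) = -2 (z(E) = (½)*(-4) = -2)
w(s, j) = -16*j - 16*s (w(s, j) = (s + j)*(-16) = (j + s)*(-16) = -16*j - 16*s)
P(w(-3, 6), z(2))*5770 = √((-16*6 - 16*(-3))² + (-2)²)*5770 = √((-96 + 48)² + 4)*5770 = √((-48)² + 4)*5770 = √(2304 + 4)*5770 = √2308*5770 = (2*√577)*5770 = 11540*√577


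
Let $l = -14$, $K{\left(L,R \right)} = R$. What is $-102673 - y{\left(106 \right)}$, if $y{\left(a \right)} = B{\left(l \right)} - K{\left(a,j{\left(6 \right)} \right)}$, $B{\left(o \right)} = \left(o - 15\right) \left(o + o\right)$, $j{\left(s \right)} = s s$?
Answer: $-103449$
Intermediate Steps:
$j{\left(s \right)} = s^{2}$
$B{\left(o \right)} = 2 o \left(-15 + o\right)$ ($B{\left(o \right)} = \left(-15 + o\right) 2 o = 2 o \left(-15 + o\right)$)
$y{\left(a \right)} = 776$ ($y{\left(a \right)} = 2 \left(-14\right) \left(-15 - 14\right) - 6^{2} = 2 \left(-14\right) \left(-29\right) - 36 = 812 - 36 = 776$)
$-102673 - y{\left(106 \right)} = -102673 - 776 = -103449$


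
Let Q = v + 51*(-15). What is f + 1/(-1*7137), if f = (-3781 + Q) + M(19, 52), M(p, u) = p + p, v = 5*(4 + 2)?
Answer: -31959487/7137 ≈ -4478.0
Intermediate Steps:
v = 30 (v = 5*6 = 30)
M(p, u) = 2*p
Q = -735 (Q = 30 + 51*(-15) = 30 - 765 = -735)
f = -4478 (f = (-3781 - 735) + 2*19 = -4516 + 38 = -4478)
f + 1/(-1*7137) = -4478 + 1/(-1*7137) = -4478 + 1/(-7137) = -4478 - 1/7137 = -31959487/7137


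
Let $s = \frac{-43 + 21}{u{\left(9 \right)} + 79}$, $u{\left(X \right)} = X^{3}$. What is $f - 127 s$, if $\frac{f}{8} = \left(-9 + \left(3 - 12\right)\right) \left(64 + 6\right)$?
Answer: $- \frac{4070923}{404} \approx -10077.0$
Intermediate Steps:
$s = - \frac{11}{404}$ ($s = \frac{-43 + 21}{9^{3} + 79} = - \frac{22}{729 + 79} = - \frac{22}{808} = \left(-22\right) \frac{1}{808} = - \frac{11}{404} \approx -0.027228$)
$f = -10080$ ($f = 8 \left(-9 + \left(3 - 12\right)\right) \left(64 + 6\right) = 8 \left(-9 + \left(3 - 12\right)\right) 70 = 8 \left(-9 - 9\right) 70 = 8 \left(\left(-18\right) 70\right) = 8 \left(-1260\right) = -10080$)
$f - 127 s = -10080 - - \frac{1397}{404} = -10080 + \frac{1397}{404} = - \frac{4070923}{404}$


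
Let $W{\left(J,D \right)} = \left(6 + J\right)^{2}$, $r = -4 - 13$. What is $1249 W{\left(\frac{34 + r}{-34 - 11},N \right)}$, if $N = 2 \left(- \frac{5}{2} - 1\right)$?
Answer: $\frac{79947241}{2025} \approx 39480.0$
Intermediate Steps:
$N = -7$ ($N = 2 \left(\left(-5\right) \frac{1}{2} - 1\right) = 2 \left(- \frac{5}{2} - 1\right) = 2 \left(- \frac{7}{2}\right) = -7$)
$r = -17$
$1249 W{\left(\frac{34 + r}{-34 - 11},N \right)} = 1249 \left(6 + \frac{34 - 17}{-34 - 11}\right)^{2} = 1249 \left(6 + \frac{17}{-45}\right)^{2} = 1249 \left(6 + 17 \left(- \frac{1}{45}\right)\right)^{2} = 1249 \left(6 - \frac{17}{45}\right)^{2} = 1249 \left(\frac{253}{45}\right)^{2} = 1249 \cdot \frac{64009}{2025} = \frac{79947241}{2025}$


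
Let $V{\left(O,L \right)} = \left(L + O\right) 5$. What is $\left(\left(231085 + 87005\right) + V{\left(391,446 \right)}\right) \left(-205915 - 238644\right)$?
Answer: $-143270251725$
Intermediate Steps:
$V{\left(O,L \right)} = 5 L + 5 O$
$\left(\left(231085 + 87005\right) + V{\left(391,446 \right)}\right) \left(-205915 - 238644\right) = \left(\left(231085 + 87005\right) + \left(5 \cdot 446 + 5 \cdot 391\right)\right) \left(-205915 - 238644\right) = \left(318090 + \left(2230 + 1955\right)\right) \left(-444559\right) = \left(318090 + 4185\right) \left(-444559\right) = 322275 \left(-444559\right) = -143270251725$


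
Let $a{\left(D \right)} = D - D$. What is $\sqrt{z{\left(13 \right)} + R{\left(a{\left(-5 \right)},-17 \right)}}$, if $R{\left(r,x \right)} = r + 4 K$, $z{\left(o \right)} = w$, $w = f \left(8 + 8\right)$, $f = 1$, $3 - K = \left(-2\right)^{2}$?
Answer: $2 \sqrt{3} \approx 3.4641$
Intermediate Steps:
$K = -1$ ($K = 3 - \left(-2\right)^{2} = 3 - 4 = -1$)
$a{\left(D \right)} = 0$
$w = 16$ ($w = 1 \left(8 + 8\right) = 1 \cdot 16 = 16$)
$z{\left(o \right)} = 16$
$R{\left(r,x \right)} = -4 + r$ ($R{\left(r,x \right)} = r + 4 \left(-1\right) = r - 4 = -4 + r$)
$\sqrt{z{\left(13 \right)} + R{\left(a{\left(-5 \right)},-17 \right)}} = \sqrt{16 + \left(-4 + 0\right)} = \sqrt{16 - 4} = \sqrt{12} = 2 \sqrt{3}$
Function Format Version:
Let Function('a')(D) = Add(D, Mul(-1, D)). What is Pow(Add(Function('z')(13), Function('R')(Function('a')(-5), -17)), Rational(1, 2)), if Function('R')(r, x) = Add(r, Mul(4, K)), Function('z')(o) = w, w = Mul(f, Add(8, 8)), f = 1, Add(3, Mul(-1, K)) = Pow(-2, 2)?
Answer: Mul(2, Pow(3, Rational(1, 2))) ≈ 3.4641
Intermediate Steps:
K = -1 (K = Add(3, Mul(-1, Pow(-2, 2))) = Add(3, Mul(-1, 4)) = Add(3, -4) = -1)
Function('a')(D) = 0
w = 16 (w = Mul(1, Add(8, 8)) = Mul(1, 16) = 16)
Function('z')(o) = 16
Function('R')(r, x) = Add(-4, r) (Function('R')(r, x) = Add(r, Mul(4, -1)) = Add(r, -4) = Add(-4, r))
Pow(Add(Function('z')(13), Function('R')(Function('a')(-5), -17)), Rational(1, 2)) = Pow(Add(16, Add(-4, 0)), Rational(1, 2)) = Pow(Add(16, -4), Rational(1, 2)) = Pow(12, Rational(1, 2)) = Mul(2, Pow(3, Rational(1, 2)))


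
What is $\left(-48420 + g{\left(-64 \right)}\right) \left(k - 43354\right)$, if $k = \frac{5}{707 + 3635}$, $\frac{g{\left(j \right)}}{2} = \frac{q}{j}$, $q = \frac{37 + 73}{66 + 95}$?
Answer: $\frac{1020850110517975}{486304} \approx 2.0992 \cdot 10^{9}$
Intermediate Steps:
$q = \frac{110}{161} \approx 0.68323$
$g{\left(j \right)} = \frac{220}{161 j}$ ($g{\left(j \right)} = 2 \frac{110}{161 j} = \frac{220}{161 j}$)
$k = \frac{5}{4342} \approx 0.0011515$
$\left(-48420 + g{\left(-64 \right)}\right) \left(k - 43354\right) = \left(-48420 + \frac{220}{161 \left(-64\right)}\right) \left(\frac{5}{4342} - 43354\right) = \left(-48420 + \frac{220}{161} \left(- \frac{1}{64}\right)\right) \left(- \frac{188243063}{4342}\right) = \left(-48420 - \frac{55}{2576}\right) \left(- \frac{188243063}{4342}\right) = \left(- \frac{124729975}{2576}\right) \left(- \frac{188243063}{4342}\right) = \frac{1020850110517975}{486304}$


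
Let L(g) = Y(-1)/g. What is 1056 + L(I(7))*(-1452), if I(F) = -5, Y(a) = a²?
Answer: 6732/5 ≈ 1346.4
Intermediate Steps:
L(g) = 1/g (L(g) = (-1)²/g = 1/g)
1056 + L(I(7))*(-1452) = 1056 - 1452/(-5) = 1056 - ⅕*(-1452) = 1056 + 1452/5 = 6732/5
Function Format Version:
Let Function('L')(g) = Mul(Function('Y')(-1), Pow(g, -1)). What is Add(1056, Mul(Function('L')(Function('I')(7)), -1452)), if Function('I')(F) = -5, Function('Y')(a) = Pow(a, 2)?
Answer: Rational(6732, 5) ≈ 1346.4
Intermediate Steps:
Function('L')(g) = Pow(g, -1) (Function('L')(g) = Mul(Pow(-1, 2), Pow(g, -1)) = Mul(1, Pow(g, -1)) = Pow(g, -1))
Add(1056, Mul(Function('L')(Function('I')(7)), -1452)) = Add(1056, Mul(Pow(-5, -1), -1452)) = Add(1056, Mul(Rational(-1, 5), -1452)) = Add(1056, Rational(1452, 5)) = Rational(6732, 5)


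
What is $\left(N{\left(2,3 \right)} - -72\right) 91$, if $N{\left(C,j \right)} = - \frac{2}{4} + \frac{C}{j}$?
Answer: $\frac{39403}{6} \approx 6567.2$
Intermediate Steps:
$N{\left(C,j \right)} = - \frac{1}{2} + \frac{C}{j}$ ($N{\left(C,j \right)} = \left(-2\right) \frac{1}{4} + \frac{C}{j} = - \frac{1}{2} + \frac{C}{j}$)
$\left(N{\left(2,3 \right)} - -72\right) 91 = \left(\frac{2 - \frac{3}{2}}{3} - -72\right) 91 = \left(\frac{2 - \frac{3}{2}}{3} + 72\right) 91 = \left(\frac{1}{3} \cdot \frac{1}{2} + 72\right) 91 = \left(\frac{1}{6} + 72\right) 91 = \frac{433}{6} \cdot 91 = \frac{39403}{6}$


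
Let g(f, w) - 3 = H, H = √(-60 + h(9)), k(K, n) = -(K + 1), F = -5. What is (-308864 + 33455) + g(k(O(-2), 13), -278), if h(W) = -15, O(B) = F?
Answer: -275406 + 5*I*√3 ≈ -2.7541e+5 + 8.6602*I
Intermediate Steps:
O(B) = -5
k(K, n) = -1 - K (k(K, n) = -(1 + K) = -1 - K)
H = 5*I*√3 (H = √(-60 - 15) = √(-75) = 5*I*√3 ≈ 8.6602*I)
g(f, w) = 3 + 5*I*√3
(-308864 + 33455) + g(k(O(-2), 13), -278) = (-308864 + 33455) + (3 + 5*I*√3) = -275409 + (3 + 5*I*√3) = -275406 + 5*I*√3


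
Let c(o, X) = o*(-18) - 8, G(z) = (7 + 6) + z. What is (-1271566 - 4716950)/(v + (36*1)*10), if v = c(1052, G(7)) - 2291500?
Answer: 499043/192507 ≈ 2.5923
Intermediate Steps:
G(z) = 13 + z
c(o, X) = -8 - 18*o (c(o, X) = -18*o - 8 = -8 - 18*o)
v = -2310444 (v = (-8 - 18*1052) - 2291500 = (-8 - 18936) - 2291500 = -18944 - 2291500 = -2310444)
(-1271566 - 4716950)/(v + (36*1)*10) = (-1271566 - 4716950)/(-2310444 + (36*1)*10) = -5988516/(-2310444 + 36*10) = -5988516/(-2310444 + 360) = -5988516/(-2310084) = -5988516*(-1/2310084) = 499043/192507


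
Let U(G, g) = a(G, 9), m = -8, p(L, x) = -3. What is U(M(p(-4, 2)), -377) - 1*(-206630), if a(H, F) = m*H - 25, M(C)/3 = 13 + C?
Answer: 206365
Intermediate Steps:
M(C) = 39 + 3*C (M(C) = 3*(13 + C) = 39 + 3*C)
a(H, F) = -25 - 8*H (a(H, F) = -8*H - 25 = -25 - 8*H)
U(G, g) = -25 - 8*G
U(M(p(-4, 2)), -377) - 1*(-206630) = (-25 - 8*(39 + 3*(-3))) - 1*(-206630) = (-25 - 8*(39 - 9)) + 206630 = (-25 - 8*30) + 206630 = (-25 - 240) + 206630 = -265 + 206630 = 206365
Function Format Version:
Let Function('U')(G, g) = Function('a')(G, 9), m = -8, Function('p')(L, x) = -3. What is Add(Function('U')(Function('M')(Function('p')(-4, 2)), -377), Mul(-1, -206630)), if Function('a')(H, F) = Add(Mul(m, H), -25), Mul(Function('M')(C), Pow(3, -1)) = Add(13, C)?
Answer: 206365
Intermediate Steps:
Function('M')(C) = Add(39, Mul(3, C)) (Function('M')(C) = Mul(3, Add(13, C)) = Add(39, Mul(3, C)))
Function('a')(H, F) = Add(-25, Mul(-8, H)) (Function('a')(H, F) = Add(Mul(-8, H), -25) = Add(-25, Mul(-8, H)))
Function('U')(G, g) = Add(-25, Mul(-8, G))
Add(Function('U')(Function('M')(Function('p')(-4, 2)), -377), Mul(-1, -206630)) = Add(Add(-25, Mul(-8, Add(39, Mul(3, -3)))), Mul(-1, -206630)) = Add(Add(-25, Mul(-8, Add(39, -9))), 206630) = Add(Add(-25, Mul(-8, 30)), 206630) = Add(Add(-25, -240), 206630) = Add(-265, 206630) = 206365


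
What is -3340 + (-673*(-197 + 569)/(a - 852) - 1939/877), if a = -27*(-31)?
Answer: 58531809/4385 ≈ 13348.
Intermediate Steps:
a = 837
-3340 + (-673*(-197 + 569)/(a - 852) - 1939/877) = -3340 + (-673*(-197 + 569)/(837 - 852) - 1939/877) = -3340 + (-673/((-15/372)) - 1939*1/877) = -3340 + (-673/((-15*1/372)) - 1939/877) = -3340 + (-673/(-5/124) - 1939/877) = -3340 + (-673*(-124/5) - 1939/877) = -3340 + (83452/5 - 1939/877) = -3340 + 73177709/4385 = 58531809/4385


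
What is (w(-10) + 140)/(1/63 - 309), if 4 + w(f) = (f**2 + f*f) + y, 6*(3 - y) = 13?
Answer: -42441/38932 ≈ -1.0901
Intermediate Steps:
y = 5/6 (y = 3 - 1/6*13 = 3 - 13/6 = 5/6 ≈ 0.83333)
w(f) = -19/6 + 2*f**2 (w(f) = -4 + ((f**2 + f*f) + 5/6) = -4 + ((f**2 + f**2) + 5/6) = -4 + (2*f**2 + 5/6) = -4 + (5/6 + 2*f**2) = -19/6 + 2*f**2)
(w(-10) + 140)/(1/63 - 309) = ((-19/6 + 2*(-10)**2) + 140)/(1/63 - 309) = ((-19/6 + 2*100) + 140)/(1/63 - 309) = ((-19/6 + 200) + 140)/(-19466/63) = (1181/6 + 140)*(-63/19466) = (2021/6)*(-63/19466) = -42441/38932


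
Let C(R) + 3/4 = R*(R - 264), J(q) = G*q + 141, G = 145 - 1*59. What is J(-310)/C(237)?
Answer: 4612/1113 ≈ 4.1438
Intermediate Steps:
G = 86 (G = 145 - 59 = 86)
J(q) = 141 + 86*q (J(q) = 86*q + 141 = 141 + 86*q)
C(R) = -3/4 + R*(-264 + R) (C(R) = -3/4 + R*(R - 264) = -3/4 + R*(-264 + R))
J(-310)/C(237) = (141 + 86*(-310))/(-3/4 + 237**2 - 264*237) = (141 - 26660)/(-3/4 + 56169 - 62568) = -26519/(-25599/4) = -26519*(-4/25599) = 4612/1113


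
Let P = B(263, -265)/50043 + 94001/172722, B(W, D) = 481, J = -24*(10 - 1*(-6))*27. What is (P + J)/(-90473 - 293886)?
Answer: 9956811249067/369135267985946 ≈ 0.026973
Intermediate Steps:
J = -10368 (J = -24*(10 + 6)*27 = -24*16*27 = -384*27 = -10368)
P = 531907925/960391894 (P = 481/50043 + 94001/172722 = 531907925/960391894 ≈ 0.55384)
(P + J)/(-90473 - 293886) = (531907925/960391894 - 10368)/(-90473 - 293886) = -9956811249067/960391894/(-384359) = -9956811249067/960391894*(-1/384359) = 9956811249067/369135267985946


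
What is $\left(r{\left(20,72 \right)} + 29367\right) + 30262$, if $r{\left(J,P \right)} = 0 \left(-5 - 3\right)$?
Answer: $59629$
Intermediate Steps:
$r{\left(J,P \right)} = 0$ ($r{\left(J,P \right)} = 0 \left(-8\right) = 0$)
$\left(r{\left(20,72 \right)} + 29367\right) + 30262 = \left(0 + 29367\right) + 30262 = 29367 + 30262 = 59629$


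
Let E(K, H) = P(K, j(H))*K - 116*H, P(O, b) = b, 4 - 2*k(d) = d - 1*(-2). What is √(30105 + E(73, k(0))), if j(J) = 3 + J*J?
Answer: √30281 ≈ 174.01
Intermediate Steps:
k(d) = 1 - d/2 (k(d) = 2 - (d - 1*(-2))/2 = 2 - (d + 2)/2 = 2 - (2 + d)/2 = 2 + (-1 - d/2) = 1 - d/2)
j(J) = 3 + J²
E(K, H) = -116*H + K*(3 + H²) (E(K, H) = (3 + H²)*K - 116*H = K*(3 + H²) - 116*H = -116*H + K*(3 + H²))
√(30105 + E(73, k(0))) = √(30105 + (-116*(1 - ½*0) + 73*(3 + (1 - ½*0)²))) = √(30105 + (-116*(1 + 0) + 73*(3 + (1 + 0)²))) = √(30105 + (-116*1 + 73*(3 + 1²))) = √(30105 + (-116 + 73*(3 + 1))) = √(30105 + (-116 + 73*4)) = √(30105 + (-116 + 292)) = √(30105 + 176) = √30281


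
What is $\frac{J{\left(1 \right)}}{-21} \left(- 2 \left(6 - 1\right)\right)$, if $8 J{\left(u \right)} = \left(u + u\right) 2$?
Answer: $\frac{5}{21} \approx 0.2381$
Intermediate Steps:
$J{\left(u \right)} = \frac{u}{2}$ ($J{\left(u \right)} = \frac{\left(u + u\right) 2}{8} = \frac{2 u 2}{8} = \frac{4 u}{8} = \frac{u}{2}$)
$\frac{J{\left(1 \right)}}{-21} \left(- 2 \left(6 - 1\right)\right) = \frac{\frac{1}{2} \cdot 1}{-21} \left(- 2 \left(6 - 1\right)\right) = \left(- \frac{1}{21}\right) \frac{1}{2} \left(\left(-2\right) 5\right) = \left(- \frac{1}{42}\right) \left(-10\right) = \frac{5}{21}$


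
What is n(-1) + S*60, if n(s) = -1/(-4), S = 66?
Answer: 15841/4 ≈ 3960.3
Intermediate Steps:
n(s) = ¼ (n(s) = -1*(-¼) = ¼)
n(-1) + S*60 = ¼ + 66*60 = ¼ + 3960 = 15841/4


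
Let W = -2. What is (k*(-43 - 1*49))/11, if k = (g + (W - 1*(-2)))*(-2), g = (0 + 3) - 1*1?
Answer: 368/11 ≈ 33.455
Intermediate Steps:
g = 2 (g = 3 - 1 = 2)
k = -4 (k = (2 + (-2 - 1*(-2)))*(-2) = (2 + (-2 + 2))*(-2) = (2 + 0)*(-2) = 2*(-2) = -4)
(k*(-43 - 1*49))/11 = -4*(-43 - 1*49)/11 = -4*(-43 - 49)*(1/11) = -4*(-92)*(1/11) = 368*(1/11) = 368/11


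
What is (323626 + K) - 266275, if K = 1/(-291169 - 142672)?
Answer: 24881215190/433841 ≈ 57351.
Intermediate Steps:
K = -1/433841 (K = 1/(-433841) = -1/433841 ≈ -2.3050e-6)
(323626 + K) - 266275 = (323626 - 1/433841) - 266275 = 140402227465/433841 - 266275 = 24881215190/433841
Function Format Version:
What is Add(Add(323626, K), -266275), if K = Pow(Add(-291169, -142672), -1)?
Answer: Rational(24881215190, 433841) ≈ 57351.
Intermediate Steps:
K = Rational(-1, 433841) (K = Pow(-433841, -1) = Rational(-1, 433841) ≈ -2.3050e-6)
Add(Add(323626, K), -266275) = Add(Add(323626, Rational(-1, 433841)), -266275) = Add(Rational(140402227465, 433841), -266275) = Rational(24881215190, 433841)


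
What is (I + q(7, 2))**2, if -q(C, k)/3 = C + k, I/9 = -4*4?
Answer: 29241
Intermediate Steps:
I = -144 (I = 9*(-4*4) = 9*(-16) = -144)
q(C, k) = -3*C - 3*k (q(C, k) = -3*(C + k) = -3*C - 3*k)
(I + q(7, 2))**2 = (-144 + (-3*7 - 3*2))**2 = (-144 + (-21 - 6))**2 = (-144 - 27)**2 = (-171)**2 = 29241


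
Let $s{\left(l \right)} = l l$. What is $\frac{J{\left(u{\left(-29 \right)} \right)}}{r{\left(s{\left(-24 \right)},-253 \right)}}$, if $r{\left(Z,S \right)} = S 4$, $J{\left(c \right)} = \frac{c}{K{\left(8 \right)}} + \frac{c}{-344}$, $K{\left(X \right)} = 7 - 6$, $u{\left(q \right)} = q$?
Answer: $\frac{9947}{348128} \approx 0.028573$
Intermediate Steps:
$K{\left(X \right)} = 1$ ($K{\left(X \right)} = 7 - 6 = 1$)
$s{\left(l \right)} = l^{2}$
$J{\left(c \right)} = \frac{343 c}{344}$ ($J{\left(c \right)} = \frac{c}{1} + \frac{c}{-344} = c 1 + c \left(- \frac{1}{344}\right) = c - \frac{c}{344} = \frac{343 c}{344}$)
$r{\left(Z,S \right)} = 4 S$
$\frac{J{\left(u{\left(-29 \right)} \right)}}{r{\left(s{\left(-24 \right)},-253 \right)}} = \frac{\frac{343}{344} \left(-29\right)}{4 \left(-253\right)} = - \frac{9947}{344 \left(-1012\right)} = \left(- \frac{9947}{344}\right) \left(- \frac{1}{1012}\right) = \frac{9947}{348128}$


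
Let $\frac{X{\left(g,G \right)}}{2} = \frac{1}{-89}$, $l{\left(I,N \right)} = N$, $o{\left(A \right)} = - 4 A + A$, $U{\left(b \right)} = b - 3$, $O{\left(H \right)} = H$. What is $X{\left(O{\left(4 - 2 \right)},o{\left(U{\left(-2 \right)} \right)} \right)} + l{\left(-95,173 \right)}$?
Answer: $\frac{15395}{89} \approx 172.98$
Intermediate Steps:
$U{\left(b \right)} = -3 + b$ ($U{\left(b \right)} = b - 3 = -3 + b$)
$o{\left(A \right)} = - 3 A$
$X{\left(g,G \right)} = - \frac{2}{89}$ ($X{\left(g,G \right)} = \frac{2}{-89} = 2 \left(- \frac{1}{89}\right) = - \frac{2}{89}$)
$X{\left(O{\left(4 - 2 \right)},o{\left(U{\left(-2 \right)} \right)} \right)} + l{\left(-95,173 \right)} = - \frac{2}{89} + 173 = \frac{15395}{89}$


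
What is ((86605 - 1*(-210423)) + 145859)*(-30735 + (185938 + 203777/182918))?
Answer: 12573396348280197/182918 ≈ 6.8738e+10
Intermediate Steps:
((86605 - 1*(-210423)) + 145859)*(-30735 + (185938 + 203777/182918)) = ((86605 + 210423) + 145859)*(-30735 + (185938 + 203777*(1/182918))) = (297028 + 145859)*(-30735 + (185938 + 203777/182918)) = 442887*(-30735 + 34011610861/182918) = 442887*(28389626131/182918) = 12573396348280197/182918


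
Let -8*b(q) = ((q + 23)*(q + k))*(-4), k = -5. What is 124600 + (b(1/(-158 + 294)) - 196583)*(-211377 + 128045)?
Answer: 151542955238991/9248 ≈ 1.6387e+10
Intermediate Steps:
b(q) = (-5 + q)*(23 + q)/2 (b(q) = -(q + 23)*(q - 5)*(-4)/8 = -(23 + q)*(-5 + q)*(-4)/8 = -(-5 + q)*(23 + q)*(-4)/8 = -(-1)*(-5 + q)*(23 + q)/2 = (-5 + q)*(23 + q)/2)
124600 + (b(1/(-158 + 294)) - 196583)*(-211377 + 128045) = 124600 + ((-115/2 + (1/(-158 + 294))**2/2 + 9/(-158 + 294)) - 196583)*(-211377 + 128045) = 124600 + ((-115/2 + (1/136)**2/2 + 9/136) - 196583)*(-83332) = 124600 + ((-115/2 + (1/136)**2/2 + 9*(1/136)) - 196583)*(-83332) = 124600 + ((-115/2 + (1/2)*(1/18496) + 9/136) - 196583)*(-83332) = 124600 + ((-115/2 + 1/36992 + 9/136) - 196583)*(-83332) = 124600 + (-2124591/36992 - 196583)*(-83332) = 124600 - 7274122927/36992*(-83332) = 124600 + 151541802938191/9248 = 151542955238991/9248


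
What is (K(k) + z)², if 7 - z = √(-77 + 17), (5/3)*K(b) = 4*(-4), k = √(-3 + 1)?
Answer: -1331/25 + 52*I*√15/5 ≈ -53.24 + 40.279*I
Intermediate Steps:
k = I*√2 (k = √(-2) = I*√2 ≈ 1.4142*I)
K(b) = -48/5 (K(b) = 3*(4*(-4))/5 = (⅗)*(-16) = -48/5)
z = 7 - 2*I*√15 (z = 7 - √(-77 + 17) = 7 - √(-60) = 7 - 2*I*√15 ≈ 7.0 - 7.746*I)
(K(k) + z)² = (-48/5 + (7 - 2*I*√15))² = (-13/5 - 2*I*√15)²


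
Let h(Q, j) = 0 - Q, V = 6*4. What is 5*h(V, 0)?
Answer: -120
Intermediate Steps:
V = 24
h(Q, j) = -Q
5*h(V, 0) = 5*(-1*24) = 5*(-24) = -120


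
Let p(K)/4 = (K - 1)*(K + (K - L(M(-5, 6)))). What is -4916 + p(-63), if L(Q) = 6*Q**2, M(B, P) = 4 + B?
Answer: 28876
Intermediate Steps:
p(K) = 4*(-1 + K)*(-6 + 2*K) (p(K) = 4*((K - 1)*(K + (K - 6*(4 - 5)**2))) = 4*((-1 + K)*(K + (K - 6*(-1)**2))) = 4*((-1 + K)*(K + (K - 6))) = 4*((-1 + K)*(K + (-6 + K))) = 4*((-1 + K)*(-6 + 2*K)) = 4*(-1 + K)*(-6 + 2*K))
-4916 + p(-63) = -4916 + (24 - 32*(-63) + 8*(-63)**2) = -4916 + (24 + 2016 + 8*3969) = -4916 + (24 + 2016 + 31752) = -4916 + 33792 = 28876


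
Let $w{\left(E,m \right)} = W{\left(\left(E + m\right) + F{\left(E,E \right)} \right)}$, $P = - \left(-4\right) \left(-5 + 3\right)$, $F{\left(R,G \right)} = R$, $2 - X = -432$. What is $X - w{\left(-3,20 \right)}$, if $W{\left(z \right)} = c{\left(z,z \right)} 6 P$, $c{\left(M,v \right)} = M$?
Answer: $1106$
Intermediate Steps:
$X = 434$ ($X = 2 - -432 = 2 + 432 = 434$)
$P = -8$ ($P = - \left(-4\right) \left(-2\right) = \left(-1\right) 8 = -8$)
$W{\left(z \right)} = - 48 z$ ($W{\left(z \right)} = z 6 \left(-8\right) = 6 z \left(-8\right) = - 48 z$)
$w{\left(E,m \right)} = - 96 E - 48 m$ ($w{\left(E,m \right)} = - 48 \left(\left(E + m\right) + E\right) = - 48 \left(m + 2 E\right) = - 96 E - 48 m$)
$X - w{\left(-3,20 \right)} = 434 - \left(\left(-96\right) \left(-3\right) - 960\right) = 434 - \left(288 - 960\right) = 434 - -672 = 434 + 672 = 1106$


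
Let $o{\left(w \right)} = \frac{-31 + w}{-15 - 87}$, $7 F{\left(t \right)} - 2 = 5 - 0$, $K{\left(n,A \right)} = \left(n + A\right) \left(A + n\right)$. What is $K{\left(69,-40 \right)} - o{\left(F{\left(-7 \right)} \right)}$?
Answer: $\frac{14292}{17} \approx 840.71$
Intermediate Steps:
$K{\left(n,A \right)} = \left(A + n\right)^{2}$ ($K{\left(n,A \right)} = \left(A + n\right) \left(A + n\right) = \left(A + n\right)^{2}$)
$F{\left(t \right)} = 1$ ($F{\left(t \right)} = \frac{2}{7} + \frac{5 - 0}{7} = \frac{2}{7} + \frac{5 + 0}{7} = \frac{2}{7} + \frac{1}{7} \cdot 5 = \frac{2}{7} + \frac{5}{7} = 1$)
$o{\left(w \right)} = \frac{31}{102} - \frac{w}{102}$ ($o{\left(w \right)} = \frac{-31 + w}{-102} = \left(-31 + w\right) \left(- \frac{1}{102}\right) = \frac{31}{102} - \frac{w}{102}$)
$K{\left(69,-40 \right)} - o{\left(F{\left(-7 \right)} \right)} = \left(-40 + 69\right)^{2} - \left(\frac{31}{102} - \frac{1}{102}\right) = 29^{2} - \left(\frac{31}{102} - \frac{1}{102}\right) = 841 - \frac{5}{17} = \frac{14292}{17}$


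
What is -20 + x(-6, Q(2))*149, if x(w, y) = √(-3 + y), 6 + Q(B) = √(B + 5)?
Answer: -20 + 149*I*√(9 - √7) ≈ -20.0 + 375.59*I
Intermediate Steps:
Q(B) = -6 + √(5 + B) (Q(B) = -6 + √(B + 5) = -6 + √(5 + B))
-20 + x(-6, Q(2))*149 = -20 + √(-3 + (-6 + √(5 + 2)))*149 = -20 + √(-3 + (-6 + √7))*149 = -20 + √(-9 + √7)*149 = -20 + 149*√(-9 + √7)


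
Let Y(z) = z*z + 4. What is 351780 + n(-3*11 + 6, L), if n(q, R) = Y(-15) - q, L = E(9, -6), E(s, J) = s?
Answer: 352036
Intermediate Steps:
Y(z) = 4 + z**2 (Y(z) = z**2 + 4 = 4 + z**2)
L = 9
n(q, R) = 229 - q (n(q, R) = (4 + (-15)**2) - q = (4 + 225) - q = 229 - q)
351780 + n(-3*11 + 6, L) = 351780 + (229 - (-3*11 + 6)) = 351780 + (229 - (-33 + 6)) = 351780 + (229 - 1*(-27)) = 351780 + (229 + 27) = 351780 + 256 = 352036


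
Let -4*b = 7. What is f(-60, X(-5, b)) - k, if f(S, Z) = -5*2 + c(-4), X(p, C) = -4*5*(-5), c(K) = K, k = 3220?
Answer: -3234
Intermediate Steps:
b = -7/4 (b = -¼*7 = -7/4 ≈ -1.7500)
X(p, C) = 100 (X(p, C) = -20*(-5) = 100)
f(S, Z) = -14 (f(S, Z) = -5*2 - 4 = -10 - 4 = -14)
f(-60, X(-5, b)) - k = -14 - 1*3220 = -14 - 3220 = -3234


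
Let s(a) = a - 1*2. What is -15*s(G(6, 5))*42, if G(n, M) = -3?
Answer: 3150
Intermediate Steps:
s(a) = -2 + a (s(a) = a - 2 = -2 + a)
-15*s(G(6, 5))*42 = -15*(-2 - 3)*42 = -15*(-5)*42 = 75*42 = 3150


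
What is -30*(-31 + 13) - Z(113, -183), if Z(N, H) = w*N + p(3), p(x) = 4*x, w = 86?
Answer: -9190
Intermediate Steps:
Z(N, H) = 12 + 86*N (Z(N, H) = 86*N + 4*3 = 86*N + 12 = 12 + 86*N)
-30*(-31 + 13) - Z(113, -183) = -30*(-31 + 13) - (12 + 86*113) = -30*(-18) - (12 + 9718) = 540 - 1*9730 = 540 - 9730 = -9190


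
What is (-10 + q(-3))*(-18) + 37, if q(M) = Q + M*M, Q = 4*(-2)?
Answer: 199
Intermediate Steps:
Q = -8
q(M) = -8 + M² (q(M) = -8 + M*M = -8 + M²)
(-10 + q(-3))*(-18) + 37 = (-10 + (-8 + (-3)²))*(-18) + 37 = (-10 + (-8 + 9))*(-18) + 37 = (-10 + 1)*(-18) + 37 = -9*(-18) + 37 = 162 + 37 = 199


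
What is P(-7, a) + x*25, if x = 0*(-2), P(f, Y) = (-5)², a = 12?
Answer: 25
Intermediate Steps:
P(f, Y) = 25
x = 0
P(-7, a) + x*25 = 25 + 0*25 = 25 + 0 = 25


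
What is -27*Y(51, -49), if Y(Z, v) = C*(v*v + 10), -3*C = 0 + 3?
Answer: 65097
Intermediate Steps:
C = -1 (C = -(0 + 3)/3 = -⅓*3 = -1)
Y(Z, v) = -10 - v² (Y(Z, v) = -(v*v + 10) = -(v² + 10) = -(10 + v²) = -10 - v²)
-27*Y(51, -49) = -27*(-10 - 1*(-49)²) = -27*(-10 - 1*2401) = -27*(-10 - 2401) = -27*(-2411) = 65097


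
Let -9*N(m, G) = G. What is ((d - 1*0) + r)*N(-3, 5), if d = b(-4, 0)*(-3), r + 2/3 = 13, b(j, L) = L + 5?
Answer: 40/27 ≈ 1.4815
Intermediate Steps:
b(j, L) = 5 + L
N(m, G) = -G/9
r = 37/3 (r = -2/3 + 13 = 37/3 ≈ 12.333)
d = -15 (d = (5 + 0)*(-3) = 5*(-3) = -15)
((d - 1*0) + r)*N(-3, 5) = ((-15 - 1*0) + 37/3)*(-1/9*5) = ((-15 + 0) + 37/3)*(-5/9) = (-15 + 37/3)*(-5/9) = -8/3*(-5/9) = 40/27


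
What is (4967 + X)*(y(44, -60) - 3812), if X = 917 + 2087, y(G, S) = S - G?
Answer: -31214436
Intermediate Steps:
X = 3004
(4967 + X)*(y(44, -60) - 3812) = (4967 + 3004)*((-60 - 1*44) - 3812) = 7971*((-60 - 44) - 3812) = 7971*(-104 - 3812) = 7971*(-3916) = -31214436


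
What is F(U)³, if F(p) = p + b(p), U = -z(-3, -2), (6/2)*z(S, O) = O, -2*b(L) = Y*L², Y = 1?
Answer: 64/729 ≈ 0.087791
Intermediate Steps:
b(L) = -L²/2
z(S, O) = O/3
U = ⅔ (U = -(-2)/3 = -1*(-⅔) = ⅔ ≈ 0.66667)
F(p) = p - p²/2
F(U)³ = ((½)*(⅔)*(2 - 1*⅔))³ = ((½)*(⅔)*(2 - ⅔))³ = ((½)*(⅔)*(4/3))³ = (4/9)³ = 64/729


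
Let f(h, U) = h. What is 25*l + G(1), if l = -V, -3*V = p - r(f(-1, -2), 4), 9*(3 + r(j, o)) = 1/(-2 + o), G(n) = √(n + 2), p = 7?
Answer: 4475/54 + √3 ≈ 84.602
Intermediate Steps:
G(n) = √(2 + n)
r(j, o) = -3 + 1/(9*(-2 + o))
V = -179/54 (V = -(7 - (55 - 27*4)/(9*(-2 + 4)))/3 = -(7 - (55 - 108)/(9*2))/3 = -(7 - (-53)/(9*2))/3 = -(7 - 1*(-53/18))/3 = -(7 + 53/18)/3 = -⅓*179/18 = -179/54 ≈ -3.3148)
l = 179/54 (l = -1*(-179/54) = 179/54 ≈ 3.3148)
25*l + G(1) = 25*(179/54) + √(2 + 1) = 4475/54 + √3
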